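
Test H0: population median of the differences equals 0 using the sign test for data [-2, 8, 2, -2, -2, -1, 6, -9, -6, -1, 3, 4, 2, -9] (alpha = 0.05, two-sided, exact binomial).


Step 1: Discard zero differences. Original n = 14; n_eff = number of nonzero differences = 14.
Nonzero differences (with sign): -2, +8, +2, -2, -2, -1, +6, -9, -6, -1, +3, +4, +2, -9
Step 2: Count signs: positive = 6, negative = 8.
Step 3: Under H0: P(positive) = 0.5, so the number of positives S ~ Bin(14, 0.5).
Step 4: Two-sided exact p-value = sum of Bin(14,0.5) probabilities at or below the observed probability = 0.790527.
Step 5: alpha = 0.05. fail to reject H0.

n_eff = 14, pos = 6, neg = 8, p = 0.790527, fail to reject H0.


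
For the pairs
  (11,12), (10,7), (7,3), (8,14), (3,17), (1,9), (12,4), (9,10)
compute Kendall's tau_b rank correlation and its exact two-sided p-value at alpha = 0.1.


Step 1: Enumerate the 28 unordered pairs (i,j) with i<j and classify each by sign(x_j-x_i) * sign(y_j-y_i).
  (1,2):dx=-1,dy=-5->C; (1,3):dx=-4,dy=-9->C; (1,4):dx=-3,dy=+2->D; (1,5):dx=-8,dy=+5->D
  (1,6):dx=-10,dy=-3->C; (1,7):dx=+1,dy=-8->D; (1,8):dx=-2,dy=-2->C; (2,3):dx=-3,dy=-4->C
  (2,4):dx=-2,dy=+7->D; (2,5):dx=-7,dy=+10->D; (2,6):dx=-9,dy=+2->D; (2,7):dx=+2,dy=-3->D
  (2,8):dx=-1,dy=+3->D; (3,4):dx=+1,dy=+11->C; (3,5):dx=-4,dy=+14->D; (3,6):dx=-6,dy=+6->D
  (3,7):dx=+5,dy=+1->C; (3,8):dx=+2,dy=+7->C; (4,5):dx=-5,dy=+3->D; (4,6):dx=-7,dy=-5->C
  (4,7):dx=+4,dy=-10->D; (4,8):dx=+1,dy=-4->D; (5,6):dx=-2,dy=-8->C; (5,7):dx=+9,dy=-13->D
  (5,8):dx=+6,dy=-7->D; (6,7):dx=+11,dy=-5->D; (6,8):dx=+8,dy=+1->C; (7,8):dx=-3,dy=+6->D
Step 2: C = 11, D = 17, total pairs = 28.
Step 3: tau = (C - D)/(n(n-1)/2) = (11 - 17)/28 = -0.214286.
Step 4: Exact two-sided p-value (enumerate n! = 40320 permutations of y under H0): p = 0.548413.
Step 5: alpha = 0.1. fail to reject H0.

tau_b = -0.2143 (C=11, D=17), p = 0.548413, fail to reject H0.


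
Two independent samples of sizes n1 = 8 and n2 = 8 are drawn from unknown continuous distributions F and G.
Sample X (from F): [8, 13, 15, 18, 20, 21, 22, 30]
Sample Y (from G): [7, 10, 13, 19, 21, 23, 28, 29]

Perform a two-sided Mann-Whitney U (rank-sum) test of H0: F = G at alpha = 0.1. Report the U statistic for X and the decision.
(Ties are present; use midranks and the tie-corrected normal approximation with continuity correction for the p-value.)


Step 1: Combine and sort all 16 observations; assign midranks.
sorted (value, group): (7,Y), (8,X), (10,Y), (13,X), (13,Y), (15,X), (18,X), (19,Y), (20,X), (21,X), (21,Y), (22,X), (23,Y), (28,Y), (29,Y), (30,X)
ranks: 7->1, 8->2, 10->3, 13->4.5, 13->4.5, 15->6, 18->7, 19->8, 20->9, 21->10.5, 21->10.5, 22->12, 23->13, 28->14, 29->15, 30->16
Step 2: Rank sum for X: R1 = 2 + 4.5 + 6 + 7 + 9 + 10.5 + 12 + 16 = 67.
Step 3: U_X = R1 - n1(n1+1)/2 = 67 - 8*9/2 = 67 - 36 = 31.
       U_Y = n1*n2 - U_X = 64 - 31 = 33.
Step 4: Ties are present, so use the tie-corrected normal approximation (with continuity correction) for the p-value.
Step 5: p-value = 0.958060; compare to alpha = 0.1. fail to reject H0.

U_X = 31, p = 0.958060, fail to reject H0 at alpha = 0.1.


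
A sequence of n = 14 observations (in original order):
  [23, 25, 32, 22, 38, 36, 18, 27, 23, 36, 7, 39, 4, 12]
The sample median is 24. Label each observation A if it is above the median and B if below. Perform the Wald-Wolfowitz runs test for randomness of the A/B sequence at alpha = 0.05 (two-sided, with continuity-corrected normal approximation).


Step 1: Compute median = 24; label A = above, B = below.
Labels in order: BAABAABABABABB  (n_A = 7, n_B = 7)
Step 2: Count runs R = 11.
Step 3: Under H0 (random ordering), E[R] = 2*n_A*n_B/(n_A+n_B) + 1 = 2*7*7/14 + 1 = 8.0000.
        Var[R] = 2*n_A*n_B*(2*n_A*n_B - n_A - n_B) / ((n_A+n_B)^2 * (n_A+n_B-1)) = 8232/2548 = 3.2308.
        SD[R] = 1.7974.
Step 4: Continuity-corrected z = (R - 0.5 - E[R]) / SD[R] = (11 - 0.5 - 8.0000) / 1.7974 = 1.3909.
Step 5: Two-sided p-value via normal approximation = 2*(1 - Phi(|z|)) = 0.164264.
Step 6: alpha = 0.05. fail to reject H0.

R = 11, z = 1.3909, p = 0.164264, fail to reject H0.


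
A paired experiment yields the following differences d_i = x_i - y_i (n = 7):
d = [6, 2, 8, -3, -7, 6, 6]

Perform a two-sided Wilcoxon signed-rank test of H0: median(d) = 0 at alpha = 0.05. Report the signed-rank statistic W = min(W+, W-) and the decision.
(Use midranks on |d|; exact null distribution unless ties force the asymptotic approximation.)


Step 1: Drop any zero differences (none here) and take |d_i|.
|d| = [6, 2, 8, 3, 7, 6, 6]
Step 2: Midrank |d_i| (ties get averaged ranks).
ranks: |6|->4, |2|->1, |8|->7, |3|->2, |7|->6, |6|->4, |6|->4
Step 3: Attach original signs; sum ranks with positive sign and with negative sign.
W+ = 4 + 1 + 7 + 4 + 4 = 20
W- = 2 + 6 = 8
(Check: W+ + W- = 28 should equal n(n+1)/2 = 28.)
Step 4: Test statistic W = min(W+, W-) = 8.
Step 5: Ties in |d|, so use the tie-corrected normal approximation.
        E[W] = n(n+1)/4 = 7*8/4 = 14.
        Tie groups: |d|=6 (t=3); sum(t^3 - t) = 24.
        Var[W] = n(n+1)(2n+1)/24 - sum(t^3-t)/48 = 840/24 - 24/48 = 34.5.
        z = (W - E[W]) / sqrt(Var[W]) = (8 - 14) / 5.8737 = -1.0215.
        Two-sided p = 2*Phi(z) = 0.307014.
Step 6: alpha = 0.05. fail to reject H0.

W+ = 20, W- = 8, W = min = 8, p = 0.307014, fail to reject H0.


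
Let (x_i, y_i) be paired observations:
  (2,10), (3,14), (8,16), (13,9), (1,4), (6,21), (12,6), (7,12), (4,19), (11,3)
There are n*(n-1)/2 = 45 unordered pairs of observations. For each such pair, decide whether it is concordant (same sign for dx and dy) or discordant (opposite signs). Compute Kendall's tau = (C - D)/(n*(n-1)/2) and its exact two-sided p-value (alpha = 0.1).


Step 1: Enumerate the 45 unordered pairs (i,j) with i<j and classify each by sign(x_j-x_i) * sign(y_j-y_i).
  (1,2):dx=+1,dy=+4->C; (1,3):dx=+6,dy=+6->C; (1,4):dx=+11,dy=-1->D; (1,5):dx=-1,dy=-6->C
  (1,6):dx=+4,dy=+11->C; (1,7):dx=+10,dy=-4->D; (1,8):dx=+5,dy=+2->C; (1,9):dx=+2,dy=+9->C
  (1,10):dx=+9,dy=-7->D; (2,3):dx=+5,dy=+2->C; (2,4):dx=+10,dy=-5->D; (2,5):dx=-2,dy=-10->C
  (2,6):dx=+3,dy=+7->C; (2,7):dx=+9,dy=-8->D; (2,8):dx=+4,dy=-2->D; (2,9):dx=+1,dy=+5->C
  (2,10):dx=+8,dy=-11->D; (3,4):dx=+5,dy=-7->D; (3,5):dx=-7,dy=-12->C; (3,6):dx=-2,dy=+5->D
  (3,7):dx=+4,dy=-10->D; (3,8):dx=-1,dy=-4->C; (3,9):dx=-4,dy=+3->D; (3,10):dx=+3,dy=-13->D
  (4,5):dx=-12,dy=-5->C; (4,6):dx=-7,dy=+12->D; (4,7):dx=-1,dy=-3->C; (4,8):dx=-6,dy=+3->D
  (4,9):dx=-9,dy=+10->D; (4,10):dx=-2,dy=-6->C; (5,6):dx=+5,dy=+17->C; (5,7):dx=+11,dy=+2->C
  (5,8):dx=+6,dy=+8->C; (5,9):dx=+3,dy=+15->C; (5,10):dx=+10,dy=-1->D; (6,7):dx=+6,dy=-15->D
  (6,8):dx=+1,dy=-9->D; (6,9):dx=-2,dy=-2->C; (6,10):dx=+5,dy=-18->D; (7,8):dx=-5,dy=+6->D
  (7,9):dx=-8,dy=+13->D; (7,10):dx=-1,dy=-3->C; (8,9):dx=-3,dy=+7->D; (8,10):dx=+4,dy=-9->D
  (9,10):dx=+7,dy=-16->D
Step 2: C = 21, D = 24, total pairs = 45.
Step 3: tau = (C - D)/(n(n-1)/2) = (21 - 24)/45 = -0.066667.
Step 4: Exact two-sided p-value (enumerate n! = 3628800 permutations of y under H0): p = 0.861801.
Step 5: alpha = 0.1. fail to reject H0.

tau_b = -0.0667 (C=21, D=24), p = 0.861801, fail to reject H0.


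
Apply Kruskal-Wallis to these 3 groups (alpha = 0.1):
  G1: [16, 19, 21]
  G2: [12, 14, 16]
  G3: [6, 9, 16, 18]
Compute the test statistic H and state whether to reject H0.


Step 1: Combine all N = 10 observations and assign midranks.
sorted (value, group, rank): (6,G3,1), (9,G3,2), (12,G2,3), (14,G2,4), (16,G1,6), (16,G2,6), (16,G3,6), (18,G3,8), (19,G1,9), (21,G1,10)
Step 2: Sum ranks within each group.
R_1 = 25 (n_1 = 3)
R_2 = 13 (n_2 = 3)
R_3 = 17 (n_3 = 4)
Step 3: H = 12/(N(N+1)) * sum(R_i^2/n_i) - 3(N+1)
     = 12/(10*11) * (25^2/3 + 13^2/3 + 17^2/4) - 3*11
     = 0.109091 * 336.917 - 33
     = 3.754545.
Step 4: Ties present; correction factor C = 1 - 24/(10^3 - 10) = 0.975758. Corrected H = 3.754545 / 0.975758 = 3.847826.
Step 5: Under H0, H ~ chi^2(2); p-value = 0.146034.
Step 6: alpha = 0.1. fail to reject H0.

H = 3.8478, df = 2, p = 0.146034, fail to reject H0.


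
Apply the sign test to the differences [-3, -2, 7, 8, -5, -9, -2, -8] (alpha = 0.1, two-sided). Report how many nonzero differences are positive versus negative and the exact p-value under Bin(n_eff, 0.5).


Step 1: Discard zero differences. Original n = 8; n_eff = number of nonzero differences = 8.
Nonzero differences (with sign): -3, -2, +7, +8, -5, -9, -2, -8
Step 2: Count signs: positive = 2, negative = 6.
Step 3: Under H0: P(positive) = 0.5, so the number of positives S ~ Bin(8, 0.5).
Step 4: Two-sided exact p-value = sum of Bin(8,0.5) probabilities at or below the observed probability = 0.289062.
Step 5: alpha = 0.1. fail to reject H0.

n_eff = 8, pos = 2, neg = 6, p = 0.289062, fail to reject H0.


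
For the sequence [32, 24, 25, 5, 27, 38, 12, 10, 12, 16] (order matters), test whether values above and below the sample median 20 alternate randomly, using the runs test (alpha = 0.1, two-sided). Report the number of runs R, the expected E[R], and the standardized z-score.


Step 1: Compute median = 20; label A = above, B = below.
Labels in order: AAABAABBBB  (n_A = 5, n_B = 5)
Step 2: Count runs R = 4.
Step 3: Under H0 (random ordering), E[R] = 2*n_A*n_B/(n_A+n_B) + 1 = 2*5*5/10 + 1 = 6.0000.
        Var[R] = 2*n_A*n_B*(2*n_A*n_B - n_A - n_B) / ((n_A+n_B)^2 * (n_A+n_B-1)) = 2000/900 = 2.2222.
        SD[R] = 1.4907.
Step 4: Continuity-corrected z = (R + 0.5 - E[R]) / SD[R] = (4 + 0.5 - 6.0000) / 1.4907 = -1.0062.
Step 5: Two-sided p-value via normal approximation = 2*(1 - Phi(|z|)) = 0.314305.
Step 6: alpha = 0.1. fail to reject H0.

R = 4, z = -1.0062, p = 0.314305, fail to reject H0.


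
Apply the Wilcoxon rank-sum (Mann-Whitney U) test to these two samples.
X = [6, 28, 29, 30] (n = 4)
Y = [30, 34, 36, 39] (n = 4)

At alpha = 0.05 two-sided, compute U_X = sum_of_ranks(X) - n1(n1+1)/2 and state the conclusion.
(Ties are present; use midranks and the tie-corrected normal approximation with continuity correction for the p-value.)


Step 1: Combine and sort all 8 observations; assign midranks.
sorted (value, group): (6,X), (28,X), (29,X), (30,X), (30,Y), (34,Y), (36,Y), (39,Y)
ranks: 6->1, 28->2, 29->3, 30->4.5, 30->4.5, 34->6, 36->7, 39->8
Step 2: Rank sum for X: R1 = 1 + 2 + 3 + 4.5 = 10.5.
Step 3: U_X = R1 - n1(n1+1)/2 = 10.5 - 4*5/2 = 10.5 - 10 = 0.5.
       U_Y = n1*n2 - U_X = 16 - 0.5 = 15.5.
Step 4: Ties are present, so use the tie-corrected normal approximation (with continuity correction) for the p-value.
Step 5: p-value = 0.042066; compare to alpha = 0.05. reject H0.

U_X = 0.5, p = 0.042066, reject H0 at alpha = 0.05.


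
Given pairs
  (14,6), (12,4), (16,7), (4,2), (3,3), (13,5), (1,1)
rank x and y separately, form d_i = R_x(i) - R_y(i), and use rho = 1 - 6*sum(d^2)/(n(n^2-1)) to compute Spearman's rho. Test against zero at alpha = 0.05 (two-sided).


Step 1: Rank x and y separately (midranks; no ties here).
rank(x): 14->6, 12->4, 16->7, 4->3, 3->2, 13->5, 1->1
rank(y): 6->6, 4->4, 7->7, 2->2, 3->3, 5->5, 1->1
Step 2: d_i = R_x(i) - R_y(i); compute d_i^2.
  (6-6)^2=0, (4-4)^2=0, (7-7)^2=0, (3-2)^2=1, (2-3)^2=1, (5-5)^2=0, (1-1)^2=0
sum(d^2) = 2.
Step 3: rho = 1 - 6*2 / (7*(7^2 - 1)) = 1 - 12/336 = 0.964286.
Step 4: Under H0, t = rho * sqrt((n-2)/(1-rho^2)) = 8.1408 ~ t(5).
Step 5: Two-sided p-value from the t-distribution with 5 df = 0.000454.
Step 6: alpha = 0.05. reject H0.

rho = 0.9643, p = 0.000454, reject H0 at alpha = 0.05.


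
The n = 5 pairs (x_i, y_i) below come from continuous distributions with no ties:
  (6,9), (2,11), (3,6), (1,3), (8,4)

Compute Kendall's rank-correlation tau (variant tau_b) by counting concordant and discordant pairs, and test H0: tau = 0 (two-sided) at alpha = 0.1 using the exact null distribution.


Step 1: Enumerate the 10 unordered pairs (i,j) with i<j and classify each by sign(x_j-x_i) * sign(y_j-y_i).
  (1,2):dx=-4,dy=+2->D; (1,3):dx=-3,dy=-3->C; (1,4):dx=-5,dy=-6->C; (1,5):dx=+2,dy=-5->D
  (2,3):dx=+1,dy=-5->D; (2,4):dx=-1,dy=-8->C; (2,5):dx=+6,dy=-7->D; (3,4):dx=-2,dy=-3->C
  (3,5):dx=+5,dy=-2->D; (4,5):dx=+7,dy=+1->C
Step 2: C = 5, D = 5, total pairs = 10.
Step 3: tau = (C - D)/(n(n-1)/2) = (5 - 5)/10 = 0.000000.
Step 4: Exact two-sided p-value (enumerate n! = 120 permutations of y under H0): p = 1.000000.
Step 5: alpha = 0.1. fail to reject H0.

tau_b = 0.0000 (C=5, D=5), p = 1.000000, fail to reject H0.


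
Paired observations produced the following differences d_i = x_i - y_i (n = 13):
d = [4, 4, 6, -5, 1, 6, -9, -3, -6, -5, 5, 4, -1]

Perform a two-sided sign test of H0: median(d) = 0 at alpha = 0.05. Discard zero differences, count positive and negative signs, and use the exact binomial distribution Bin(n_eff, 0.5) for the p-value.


Step 1: Discard zero differences. Original n = 13; n_eff = number of nonzero differences = 13.
Nonzero differences (with sign): +4, +4, +6, -5, +1, +6, -9, -3, -6, -5, +5, +4, -1
Step 2: Count signs: positive = 7, negative = 6.
Step 3: Under H0: P(positive) = 0.5, so the number of positives S ~ Bin(13, 0.5).
Step 4: Two-sided exact p-value = sum of Bin(13,0.5) probabilities at or below the observed probability = 1.000000.
Step 5: alpha = 0.05. fail to reject H0.

n_eff = 13, pos = 7, neg = 6, p = 1.000000, fail to reject H0.


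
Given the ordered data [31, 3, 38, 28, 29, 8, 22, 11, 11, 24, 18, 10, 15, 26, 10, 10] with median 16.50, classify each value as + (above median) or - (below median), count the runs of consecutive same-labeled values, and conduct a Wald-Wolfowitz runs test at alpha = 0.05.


Step 1: Compute median = 16.50; label A = above, B = below.
Labels in order: ABAAABABBAABBABB  (n_A = 8, n_B = 8)
Step 2: Count runs R = 10.
Step 3: Under H0 (random ordering), E[R] = 2*n_A*n_B/(n_A+n_B) + 1 = 2*8*8/16 + 1 = 9.0000.
        Var[R] = 2*n_A*n_B*(2*n_A*n_B - n_A - n_B) / ((n_A+n_B)^2 * (n_A+n_B-1)) = 14336/3840 = 3.7333.
        SD[R] = 1.9322.
Step 4: Continuity-corrected z = (R - 0.5 - E[R]) / SD[R] = (10 - 0.5 - 9.0000) / 1.9322 = 0.2588.
Step 5: Two-sided p-value via normal approximation = 2*(1 - Phi(|z|)) = 0.795809.
Step 6: alpha = 0.05. fail to reject H0.

R = 10, z = 0.2588, p = 0.795809, fail to reject H0.


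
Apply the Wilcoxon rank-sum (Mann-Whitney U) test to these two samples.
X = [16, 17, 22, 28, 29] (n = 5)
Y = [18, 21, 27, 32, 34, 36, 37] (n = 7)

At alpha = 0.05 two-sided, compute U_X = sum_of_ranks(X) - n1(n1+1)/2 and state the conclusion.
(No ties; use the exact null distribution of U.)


Step 1: Combine and sort all 12 observations; assign midranks.
sorted (value, group): (16,X), (17,X), (18,Y), (21,Y), (22,X), (27,Y), (28,X), (29,X), (32,Y), (34,Y), (36,Y), (37,Y)
ranks: 16->1, 17->2, 18->3, 21->4, 22->5, 27->6, 28->7, 29->8, 32->9, 34->10, 36->11, 37->12
Step 2: Rank sum for X: R1 = 1 + 2 + 5 + 7 + 8 = 23.
Step 3: U_X = R1 - n1(n1+1)/2 = 23 - 5*6/2 = 23 - 15 = 8.
       U_Y = n1*n2 - U_X = 35 - 8 = 27.
Step 4: No ties, so the exact null distribution of U (based on enumerating the C(12,5) = 792 equally likely rank assignments) gives the two-sided p-value.
Step 5: p-value = 0.148990; compare to alpha = 0.05. fail to reject H0.

U_X = 8, p = 0.148990, fail to reject H0 at alpha = 0.05.


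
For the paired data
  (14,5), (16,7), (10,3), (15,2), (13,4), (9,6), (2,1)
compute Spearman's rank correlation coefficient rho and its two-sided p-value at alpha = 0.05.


Step 1: Rank x and y separately (midranks; no ties here).
rank(x): 14->5, 16->7, 10->3, 15->6, 13->4, 9->2, 2->1
rank(y): 5->5, 7->7, 3->3, 2->2, 4->4, 6->6, 1->1
Step 2: d_i = R_x(i) - R_y(i); compute d_i^2.
  (5-5)^2=0, (7-7)^2=0, (3-3)^2=0, (6-2)^2=16, (4-4)^2=0, (2-6)^2=16, (1-1)^2=0
sum(d^2) = 32.
Step 3: rho = 1 - 6*32 / (7*(7^2 - 1)) = 1 - 192/336 = 0.428571.
Step 4: Under H0, t = rho * sqrt((n-2)/(1-rho^2)) = 1.0607 ~ t(5).
Step 5: Two-sided p-value from the t-distribution with 5 df = 0.337368.
Step 6: alpha = 0.05. fail to reject H0.

rho = 0.4286, p = 0.337368, fail to reject H0 at alpha = 0.05.


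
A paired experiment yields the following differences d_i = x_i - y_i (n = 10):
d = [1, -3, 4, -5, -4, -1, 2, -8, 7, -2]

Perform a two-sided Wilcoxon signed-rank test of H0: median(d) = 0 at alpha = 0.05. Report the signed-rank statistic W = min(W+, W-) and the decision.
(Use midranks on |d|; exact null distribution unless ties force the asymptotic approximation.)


Step 1: Drop any zero differences (none here) and take |d_i|.
|d| = [1, 3, 4, 5, 4, 1, 2, 8, 7, 2]
Step 2: Midrank |d_i| (ties get averaged ranks).
ranks: |1|->1.5, |3|->5, |4|->6.5, |5|->8, |4|->6.5, |1|->1.5, |2|->3.5, |8|->10, |7|->9, |2|->3.5
Step 3: Attach original signs; sum ranks with positive sign and with negative sign.
W+ = 1.5 + 6.5 + 3.5 + 9 = 20.5
W- = 5 + 8 + 6.5 + 1.5 + 10 + 3.5 = 34.5
(Check: W+ + W- = 55 should equal n(n+1)/2 = 55.)
Step 4: Test statistic W = min(W+, W-) = 20.5.
Step 5: Ties in |d|, so use the tie-corrected normal approximation.
        E[W] = n(n+1)/4 = 10*11/4 = 27.5.
        Tie groups: |d|=1 (t=2), |d|=2 (t=2), |d|=4 (t=2); sum(t^3 - t) = 18.
        Var[W] = n(n+1)(2n+1)/24 - sum(t^3-t)/48 = 2310/24 - 18/48 = 95.875.
        z = (W - E[W]) / sqrt(Var[W]) = (20.5 - 27.5) / 9.7916 = -0.7149.
        Two-sided p = 2*Phi(z) = 0.474671.
Step 6: alpha = 0.05. fail to reject H0.

W+ = 20.5, W- = 34.5, W = min = 20.5, p = 0.474671, fail to reject H0.


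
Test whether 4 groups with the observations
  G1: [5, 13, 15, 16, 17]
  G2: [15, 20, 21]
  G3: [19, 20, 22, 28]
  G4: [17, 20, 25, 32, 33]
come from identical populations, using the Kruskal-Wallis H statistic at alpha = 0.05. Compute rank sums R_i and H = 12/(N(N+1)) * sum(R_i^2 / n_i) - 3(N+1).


Step 1: Combine all N = 17 observations and assign midranks.
sorted (value, group, rank): (5,G1,1), (13,G1,2), (15,G1,3.5), (15,G2,3.5), (16,G1,5), (17,G1,6.5), (17,G4,6.5), (19,G3,8), (20,G2,10), (20,G3,10), (20,G4,10), (21,G2,12), (22,G3,13), (25,G4,14), (28,G3,15), (32,G4,16), (33,G4,17)
Step 2: Sum ranks within each group.
R_1 = 18 (n_1 = 5)
R_2 = 25.5 (n_2 = 3)
R_3 = 46 (n_3 = 4)
R_4 = 63.5 (n_4 = 5)
Step 3: H = 12/(N(N+1)) * sum(R_i^2/n_i) - 3(N+1)
     = 12/(17*18) * (18^2/5 + 25.5^2/3 + 46^2/4 + 63.5^2/5) - 3*18
     = 0.039216 * 1617 - 54
     = 9.411765.
Step 4: Ties present; correction factor C = 1 - 36/(17^3 - 17) = 0.992647. Corrected H = 9.411765 / 0.992647 = 9.481481.
Step 5: Under H0, H ~ chi^2(3); p-value = 0.023529.
Step 6: alpha = 0.05. reject H0.

H = 9.4815, df = 3, p = 0.023529, reject H0.


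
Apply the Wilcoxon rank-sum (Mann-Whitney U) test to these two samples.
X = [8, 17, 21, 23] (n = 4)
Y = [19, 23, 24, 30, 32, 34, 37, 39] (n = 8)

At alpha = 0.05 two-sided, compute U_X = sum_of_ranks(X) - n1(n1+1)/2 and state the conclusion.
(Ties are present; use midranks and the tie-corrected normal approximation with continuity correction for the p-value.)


Step 1: Combine and sort all 12 observations; assign midranks.
sorted (value, group): (8,X), (17,X), (19,Y), (21,X), (23,X), (23,Y), (24,Y), (30,Y), (32,Y), (34,Y), (37,Y), (39,Y)
ranks: 8->1, 17->2, 19->3, 21->4, 23->5.5, 23->5.5, 24->7, 30->8, 32->9, 34->10, 37->11, 39->12
Step 2: Rank sum for X: R1 = 1 + 2 + 4 + 5.5 = 12.5.
Step 3: U_X = R1 - n1(n1+1)/2 = 12.5 - 4*5/2 = 12.5 - 10 = 2.5.
       U_Y = n1*n2 - U_X = 32 - 2.5 = 29.5.
Step 4: Ties are present, so use the tie-corrected normal approximation (with continuity correction) for the p-value.
Step 5: p-value = 0.026980; compare to alpha = 0.05. reject H0.

U_X = 2.5, p = 0.026980, reject H0 at alpha = 0.05.


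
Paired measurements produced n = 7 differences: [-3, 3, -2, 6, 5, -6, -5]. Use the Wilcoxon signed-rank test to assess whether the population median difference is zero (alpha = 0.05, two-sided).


Step 1: Drop any zero differences (none here) and take |d_i|.
|d| = [3, 3, 2, 6, 5, 6, 5]
Step 2: Midrank |d_i| (ties get averaged ranks).
ranks: |3|->2.5, |3|->2.5, |2|->1, |6|->6.5, |5|->4.5, |6|->6.5, |5|->4.5
Step 3: Attach original signs; sum ranks with positive sign and with negative sign.
W+ = 2.5 + 6.5 + 4.5 = 13.5
W- = 2.5 + 1 + 6.5 + 4.5 = 14.5
(Check: W+ + W- = 28 should equal n(n+1)/2 = 28.)
Step 4: Test statistic W = min(W+, W-) = 13.5.
Step 5: Ties in |d|, so use the tie-corrected normal approximation.
        E[W] = n(n+1)/4 = 7*8/4 = 14.
        Tie groups: |d|=3 (t=2), |d|=5 (t=2), |d|=6 (t=2); sum(t^3 - t) = 18.
        Var[W] = n(n+1)(2n+1)/24 - sum(t^3-t)/48 = 840/24 - 18/48 = 34.625.
        z = (W - E[W]) / sqrt(Var[W]) = (13.5 - 14) / 5.8843 = -0.0850.
        Two-sided p = 2*Phi(z) = 0.932284.
Step 6: alpha = 0.05. fail to reject H0.

W+ = 13.5, W- = 14.5, W = min = 13.5, p = 0.932284, fail to reject H0.


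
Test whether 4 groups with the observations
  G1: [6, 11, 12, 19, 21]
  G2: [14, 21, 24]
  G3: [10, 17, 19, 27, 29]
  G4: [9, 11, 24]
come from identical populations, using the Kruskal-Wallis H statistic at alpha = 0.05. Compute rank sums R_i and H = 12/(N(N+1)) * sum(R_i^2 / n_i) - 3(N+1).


Step 1: Combine all N = 16 observations and assign midranks.
sorted (value, group, rank): (6,G1,1), (9,G4,2), (10,G3,3), (11,G1,4.5), (11,G4,4.5), (12,G1,6), (14,G2,7), (17,G3,8), (19,G1,9.5), (19,G3,9.5), (21,G1,11.5), (21,G2,11.5), (24,G2,13.5), (24,G4,13.5), (27,G3,15), (29,G3,16)
Step 2: Sum ranks within each group.
R_1 = 32.5 (n_1 = 5)
R_2 = 32 (n_2 = 3)
R_3 = 51.5 (n_3 = 5)
R_4 = 20 (n_4 = 3)
Step 3: H = 12/(N(N+1)) * sum(R_i^2/n_i) - 3(N+1)
     = 12/(16*17) * (32.5^2/5 + 32^2/3 + 51.5^2/5 + 20^2/3) - 3*17
     = 0.044118 * 1216.37 - 51
     = 2.663235.
Step 4: Ties present; correction factor C = 1 - 24/(16^3 - 16) = 0.994118. Corrected H = 2.663235 / 0.994118 = 2.678994.
Step 5: Under H0, H ~ chi^2(3); p-value = 0.443809.
Step 6: alpha = 0.05. fail to reject H0.

H = 2.6790, df = 3, p = 0.443809, fail to reject H0.


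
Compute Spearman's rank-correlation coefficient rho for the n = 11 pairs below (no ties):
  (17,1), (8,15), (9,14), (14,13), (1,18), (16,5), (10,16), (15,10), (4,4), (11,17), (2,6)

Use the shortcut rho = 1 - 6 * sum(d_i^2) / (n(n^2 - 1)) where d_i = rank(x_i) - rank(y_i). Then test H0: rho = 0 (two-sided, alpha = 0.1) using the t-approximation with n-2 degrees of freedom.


Step 1: Rank x and y separately (midranks; no ties here).
rank(x): 17->11, 8->4, 9->5, 14->8, 1->1, 16->10, 10->6, 15->9, 4->3, 11->7, 2->2
rank(y): 1->1, 15->8, 14->7, 13->6, 18->11, 5->3, 16->9, 10->5, 4->2, 17->10, 6->4
Step 2: d_i = R_x(i) - R_y(i); compute d_i^2.
  (11-1)^2=100, (4-8)^2=16, (5-7)^2=4, (8-6)^2=4, (1-11)^2=100, (10-3)^2=49, (6-9)^2=9, (9-5)^2=16, (3-2)^2=1, (7-10)^2=9, (2-4)^2=4
sum(d^2) = 312.
Step 3: rho = 1 - 6*312 / (11*(11^2 - 1)) = 1 - 1872/1320 = -0.418182.
Step 4: Under H0, t = rho * sqrt((n-2)/(1-rho^2)) = -1.3811 ~ t(9).
Step 5: Two-sided p-value from the t-distribution with 9 df = 0.200570.
Step 6: alpha = 0.1. fail to reject H0.

rho = -0.4182, p = 0.200570, fail to reject H0 at alpha = 0.1.


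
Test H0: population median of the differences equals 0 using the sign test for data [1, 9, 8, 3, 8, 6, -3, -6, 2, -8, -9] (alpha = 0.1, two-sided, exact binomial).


Step 1: Discard zero differences. Original n = 11; n_eff = number of nonzero differences = 11.
Nonzero differences (with sign): +1, +9, +8, +3, +8, +6, -3, -6, +2, -8, -9
Step 2: Count signs: positive = 7, negative = 4.
Step 3: Under H0: P(positive) = 0.5, so the number of positives S ~ Bin(11, 0.5).
Step 4: Two-sided exact p-value = sum of Bin(11,0.5) probabilities at or below the observed probability = 0.548828.
Step 5: alpha = 0.1. fail to reject H0.

n_eff = 11, pos = 7, neg = 4, p = 0.548828, fail to reject H0.


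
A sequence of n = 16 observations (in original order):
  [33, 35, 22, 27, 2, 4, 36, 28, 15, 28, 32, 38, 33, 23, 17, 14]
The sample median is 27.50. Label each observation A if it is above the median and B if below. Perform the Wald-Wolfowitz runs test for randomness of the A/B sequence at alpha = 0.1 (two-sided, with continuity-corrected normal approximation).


Step 1: Compute median = 27.50; label A = above, B = below.
Labels in order: AABBBBAABAAAABBB  (n_A = 8, n_B = 8)
Step 2: Count runs R = 6.
Step 3: Under H0 (random ordering), E[R] = 2*n_A*n_B/(n_A+n_B) + 1 = 2*8*8/16 + 1 = 9.0000.
        Var[R] = 2*n_A*n_B*(2*n_A*n_B - n_A - n_B) / ((n_A+n_B)^2 * (n_A+n_B-1)) = 14336/3840 = 3.7333.
        SD[R] = 1.9322.
Step 4: Continuity-corrected z = (R + 0.5 - E[R]) / SD[R] = (6 + 0.5 - 9.0000) / 1.9322 = -1.2939.
Step 5: Two-sided p-value via normal approximation = 2*(1 - Phi(|z|)) = 0.195709.
Step 6: alpha = 0.1. fail to reject H0.

R = 6, z = -1.2939, p = 0.195709, fail to reject H0.


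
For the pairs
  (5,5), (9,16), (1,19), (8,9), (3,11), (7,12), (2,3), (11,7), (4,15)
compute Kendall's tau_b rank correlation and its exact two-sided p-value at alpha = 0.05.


Step 1: Enumerate the 36 unordered pairs (i,j) with i<j and classify each by sign(x_j-x_i) * sign(y_j-y_i).
  (1,2):dx=+4,dy=+11->C; (1,3):dx=-4,dy=+14->D; (1,4):dx=+3,dy=+4->C; (1,5):dx=-2,dy=+6->D
  (1,6):dx=+2,dy=+7->C; (1,7):dx=-3,dy=-2->C; (1,8):dx=+6,dy=+2->C; (1,9):dx=-1,dy=+10->D
  (2,3):dx=-8,dy=+3->D; (2,4):dx=-1,dy=-7->C; (2,5):dx=-6,dy=-5->C; (2,6):dx=-2,dy=-4->C
  (2,7):dx=-7,dy=-13->C; (2,8):dx=+2,dy=-9->D; (2,9):dx=-5,dy=-1->C; (3,4):dx=+7,dy=-10->D
  (3,5):dx=+2,dy=-8->D; (3,6):dx=+6,dy=-7->D; (3,7):dx=+1,dy=-16->D; (3,8):dx=+10,dy=-12->D
  (3,9):dx=+3,dy=-4->D; (4,5):dx=-5,dy=+2->D; (4,6):dx=-1,dy=+3->D; (4,7):dx=-6,dy=-6->C
  (4,8):dx=+3,dy=-2->D; (4,9):dx=-4,dy=+6->D; (5,6):dx=+4,dy=+1->C; (5,7):dx=-1,dy=-8->C
  (5,8):dx=+8,dy=-4->D; (5,9):dx=+1,dy=+4->C; (6,7):dx=-5,dy=-9->C; (6,8):dx=+4,dy=-5->D
  (6,9):dx=-3,dy=+3->D; (7,8):dx=+9,dy=+4->C; (7,9):dx=+2,dy=+12->C; (8,9):dx=-7,dy=+8->D
Step 2: C = 17, D = 19, total pairs = 36.
Step 3: tau = (C - D)/(n(n-1)/2) = (17 - 19)/36 = -0.055556.
Step 4: Exact two-sided p-value (enumerate n! = 362880 permutations of y under H0): p = 0.919455.
Step 5: alpha = 0.05. fail to reject H0.

tau_b = -0.0556 (C=17, D=19), p = 0.919455, fail to reject H0.


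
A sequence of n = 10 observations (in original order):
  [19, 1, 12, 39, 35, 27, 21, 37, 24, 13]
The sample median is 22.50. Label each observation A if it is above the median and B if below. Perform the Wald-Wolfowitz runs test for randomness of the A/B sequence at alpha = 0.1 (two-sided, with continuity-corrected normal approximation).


Step 1: Compute median = 22.50; label A = above, B = below.
Labels in order: BBBAAABAAB  (n_A = 5, n_B = 5)
Step 2: Count runs R = 5.
Step 3: Under H0 (random ordering), E[R] = 2*n_A*n_B/(n_A+n_B) + 1 = 2*5*5/10 + 1 = 6.0000.
        Var[R] = 2*n_A*n_B*(2*n_A*n_B - n_A - n_B) / ((n_A+n_B)^2 * (n_A+n_B-1)) = 2000/900 = 2.2222.
        SD[R] = 1.4907.
Step 4: Continuity-corrected z = (R + 0.5 - E[R]) / SD[R] = (5 + 0.5 - 6.0000) / 1.4907 = -0.3354.
Step 5: Two-sided p-value via normal approximation = 2*(1 - Phi(|z|)) = 0.737316.
Step 6: alpha = 0.1. fail to reject H0.

R = 5, z = -0.3354, p = 0.737316, fail to reject H0.


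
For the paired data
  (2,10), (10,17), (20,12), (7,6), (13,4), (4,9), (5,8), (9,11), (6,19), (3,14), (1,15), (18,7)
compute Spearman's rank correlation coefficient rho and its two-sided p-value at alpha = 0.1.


Step 1: Rank x and y separately (midranks; no ties here).
rank(x): 2->2, 10->9, 20->12, 7->7, 13->10, 4->4, 5->5, 9->8, 6->6, 3->3, 1->1, 18->11
rank(y): 10->6, 17->11, 12->8, 6->2, 4->1, 9->5, 8->4, 11->7, 19->12, 14->9, 15->10, 7->3
Step 2: d_i = R_x(i) - R_y(i); compute d_i^2.
  (2-6)^2=16, (9-11)^2=4, (12-8)^2=16, (7-2)^2=25, (10-1)^2=81, (4-5)^2=1, (5-4)^2=1, (8-7)^2=1, (6-12)^2=36, (3-9)^2=36, (1-10)^2=81, (11-3)^2=64
sum(d^2) = 362.
Step 3: rho = 1 - 6*362 / (12*(12^2 - 1)) = 1 - 2172/1716 = -0.265734.
Step 4: Under H0, t = rho * sqrt((n-2)/(1-rho^2)) = -0.8717 ~ t(10).
Step 5: Two-sided p-value from the t-distribution with 10 df = 0.403833.
Step 6: alpha = 0.1. fail to reject H0.

rho = -0.2657, p = 0.403833, fail to reject H0 at alpha = 0.1.


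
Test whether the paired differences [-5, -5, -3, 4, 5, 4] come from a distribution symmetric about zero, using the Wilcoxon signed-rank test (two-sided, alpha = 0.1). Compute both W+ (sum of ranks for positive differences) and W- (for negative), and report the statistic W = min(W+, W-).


Step 1: Drop any zero differences (none here) and take |d_i|.
|d| = [5, 5, 3, 4, 5, 4]
Step 2: Midrank |d_i| (ties get averaged ranks).
ranks: |5|->5, |5|->5, |3|->1, |4|->2.5, |5|->5, |4|->2.5
Step 3: Attach original signs; sum ranks with positive sign and with negative sign.
W+ = 2.5 + 5 + 2.5 = 10
W- = 5 + 5 + 1 = 11
(Check: W+ + W- = 21 should equal n(n+1)/2 = 21.)
Step 4: Test statistic W = min(W+, W-) = 10.
Step 5: Ties in |d|, so use the tie-corrected normal approximation.
        E[W] = n(n+1)/4 = 6*7/4 = 10.5.
        Tie groups: |d|=4 (t=2), |d|=5 (t=3); sum(t^3 - t) = 30.
        Var[W] = n(n+1)(2n+1)/24 - sum(t^3-t)/48 = 546/24 - 30/48 = 22.125.
        z = (W - E[W]) / sqrt(Var[W]) = (10 - 10.5) / 4.7037 = -0.1063.
        Two-sided p = 2*Phi(z) = 0.915345.
Step 6: alpha = 0.1. fail to reject H0.

W+ = 10, W- = 11, W = min = 10, p = 0.915345, fail to reject H0.


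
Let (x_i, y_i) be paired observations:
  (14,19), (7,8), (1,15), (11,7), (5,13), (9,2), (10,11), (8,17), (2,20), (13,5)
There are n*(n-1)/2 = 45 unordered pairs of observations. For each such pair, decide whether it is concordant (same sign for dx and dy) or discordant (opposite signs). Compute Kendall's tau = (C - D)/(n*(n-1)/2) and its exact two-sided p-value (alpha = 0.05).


Step 1: Enumerate the 45 unordered pairs (i,j) with i<j and classify each by sign(x_j-x_i) * sign(y_j-y_i).
  (1,2):dx=-7,dy=-11->C; (1,3):dx=-13,dy=-4->C; (1,4):dx=-3,dy=-12->C; (1,5):dx=-9,dy=-6->C
  (1,6):dx=-5,dy=-17->C; (1,7):dx=-4,dy=-8->C; (1,8):dx=-6,dy=-2->C; (1,9):dx=-12,dy=+1->D
  (1,10):dx=-1,dy=-14->C; (2,3):dx=-6,dy=+7->D; (2,4):dx=+4,dy=-1->D; (2,5):dx=-2,dy=+5->D
  (2,6):dx=+2,dy=-6->D; (2,7):dx=+3,dy=+3->C; (2,8):dx=+1,dy=+9->C; (2,9):dx=-5,dy=+12->D
  (2,10):dx=+6,dy=-3->D; (3,4):dx=+10,dy=-8->D; (3,5):dx=+4,dy=-2->D; (3,6):dx=+8,dy=-13->D
  (3,7):dx=+9,dy=-4->D; (3,8):dx=+7,dy=+2->C; (3,9):dx=+1,dy=+5->C; (3,10):dx=+12,dy=-10->D
  (4,5):dx=-6,dy=+6->D; (4,6):dx=-2,dy=-5->C; (4,7):dx=-1,dy=+4->D; (4,8):dx=-3,dy=+10->D
  (4,9):dx=-9,dy=+13->D; (4,10):dx=+2,dy=-2->D; (5,6):dx=+4,dy=-11->D; (5,7):dx=+5,dy=-2->D
  (5,8):dx=+3,dy=+4->C; (5,9):dx=-3,dy=+7->D; (5,10):dx=+8,dy=-8->D; (6,7):dx=+1,dy=+9->C
  (6,8):dx=-1,dy=+15->D; (6,9):dx=-7,dy=+18->D; (6,10):dx=+4,dy=+3->C; (7,8):dx=-2,dy=+6->D
  (7,9):dx=-8,dy=+9->D; (7,10):dx=+3,dy=-6->D; (8,9):dx=-6,dy=+3->D; (8,10):dx=+5,dy=-12->D
  (9,10):dx=+11,dy=-15->D
Step 2: C = 16, D = 29, total pairs = 45.
Step 3: tau = (C - D)/(n(n-1)/2) = (16 - 29)/45 = -0.288889.
Step 4: Exact two-sided p-value (enumerate n! = 3628800 permutations of y under H0): p = 0.291248.
Step 5: alpha = 0.05. fail to reject H0.

tau_b = -0.2889 (C=16, D=29), p = 0.291248, fail to reject H0.


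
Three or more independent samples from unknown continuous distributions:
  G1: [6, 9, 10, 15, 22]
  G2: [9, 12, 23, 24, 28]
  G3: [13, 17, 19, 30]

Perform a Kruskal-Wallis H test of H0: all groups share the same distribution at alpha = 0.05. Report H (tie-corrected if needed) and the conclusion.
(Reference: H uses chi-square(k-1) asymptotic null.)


Step 1: Combine all N = 14 observations and assign midranks.
sorted (value, group, rank): (6,G1,1), (9,G1,2.5), (9,G2,2.5), (10,G1,4), (12,G2,5), (13,G3,6), (15,G1,7), (17,G3,8), (19,G3,9), (22,G1,10), (23,G2,11), (24,G2,12), (28,G2,13), (30,G3,14)
Step 2: Sum ranks within each group.
R_1 = 24.5 (n_1 = 5)
R_2 = 43.5 (n_2 = 5)
R_3 = 37 (n_3 = 4)
Step 3: H = 12/(N(N+1)) * sum(R_i^2/n_i) - 3(N+1)
     = 12/(14*15) * (24.5^2/5 + 43.5^2/5 + 37^2/4) - 3*15
     = 0.057143 * 840.75 - 45
     = 3.042857.
Step 4: Ties present; correction factor C = 1 - 6/(14^3 - 14) = 0.997802. Corrected H = 3.042857 / 0.997802 = 3.049559.
Step 5: Under H0, H ~ chi^2(2); p-value = 0.217669.
Step 6: alpha = 0.05. fail to reject H0.

H = 3.0496, df = 2, p = 0.217669, fail to reject H0.


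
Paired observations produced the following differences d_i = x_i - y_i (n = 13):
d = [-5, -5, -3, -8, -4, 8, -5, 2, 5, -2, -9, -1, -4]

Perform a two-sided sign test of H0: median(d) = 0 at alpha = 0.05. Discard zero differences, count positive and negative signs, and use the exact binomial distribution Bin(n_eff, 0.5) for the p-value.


Step 1: Discard zero differences. Original n = 13; n_eff = number of nonzero differences = 13.
Nonzero differences (with sign): -5, -5, -3, -8, -4, +8, -5, +2, +5, -2, -9, -1, -4
Step 2: Count signs: positive = 3, negative = 10.
Step 3: Under H0: P(positive) = 0.5, so the number of positives S ~ Bin(13, 0.5).
Step 4: Two-sided exact p-value = sum of Bin(13,0.5) probabilities at or below the observed probability = 0.092285.
Step 5: alpha = 0.05. fail to reject H0.

n_eff = 13, pos = 3, neg = 10, p = 0.092285, fail to reject H0.


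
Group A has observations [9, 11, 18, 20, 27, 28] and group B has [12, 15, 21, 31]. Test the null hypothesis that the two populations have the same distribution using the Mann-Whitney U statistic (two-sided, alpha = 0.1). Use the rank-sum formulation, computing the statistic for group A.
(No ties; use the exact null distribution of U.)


Step 1: Combine and sort all 10 observations; assign midranks.
sorted (value, group): (9,X), (11,X), (12,Y), (15,Y), (18,X), (20,X), (21,Y), (27,X), (28,X), (31,Y)
ranks: 9->1, 11->2, 12->3, 15->4, 18->5, 20->6, 21->7, 27->8, 28->9, 31->10
Step 2: Rank sum for X: R1 = 1 + 2 + 5 + 6 + 8 + 9 = 31.
Step 3: U_X = R1 - n1(n1+1)/2 = 31 - 6*7/2 = 31 - 21 = 10.
       U_Y = n1*n2 - U_X = 24 - 10 = 14.
Step 4: No ties, so the exact null distribution of U (based on enumerating the C(10,6) = 210 equally likely rank assignments) gives the two-sided p-value.
Step 5: p-value = 0.761905; compare to alpha = 0.1. fail to reject H0.

U_X = 10, p = 0.761905, fail to reject H0 at alpha = 0.1.


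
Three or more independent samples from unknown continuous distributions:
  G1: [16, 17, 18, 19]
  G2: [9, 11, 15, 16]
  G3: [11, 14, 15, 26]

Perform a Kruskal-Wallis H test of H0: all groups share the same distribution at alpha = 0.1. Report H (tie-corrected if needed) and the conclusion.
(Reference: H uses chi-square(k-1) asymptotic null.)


Step 1: Combine all N = 12 observations and assign midranks.
sorted (value, group, rank): (9,G2,1), (11,G2,2.5), (11,G3,2.5), (14,G3,4), (15,G2,5.5), (15,G3,5.5), (16,G1,7.5), (16,G2,7.5), (17,G1,9), (18,G1,10), (19,G1,11), (26,G3,12)
Step 2: Sum ranks within each group.
R_1 = 37.5 (n_1 = 4)
R_2 = 16.5 (n_2 = 4)
R_3 = 24 (n_3 = 4)
Step 3: H = 12/(N(N+1)) * sum(R_i^2/n_i) - 3(N+1)
     = 12/(12*13) * (37.5^2/4 + 16.5^2/4 + 24^2/4) - 3*13
     = 0.076923 * 563.625 - 39
     = 4.355769.
Step 4: Ties present; correction factor C = 1 - 18/(12^3 - 12) = 0.989510. Corrected H = 4.355769 / 0.989510 = 4.401943.
Step 5: Under H0, H ~ chi^2(2); p-value = 0.110696.
Step 6: alpha = 0.1. fail to reject H0.

H = 4.4019, df = 2, p = 0.110696, fail to reject H0.


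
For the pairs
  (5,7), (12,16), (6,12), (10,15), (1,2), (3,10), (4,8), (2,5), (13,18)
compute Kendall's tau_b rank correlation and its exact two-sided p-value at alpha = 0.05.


Step 1: Enumerate the 36 unordered pairs (i,j) with i<j and classify each by sign(x_j-x_i) * sign(y_j-y_i).
  (1,2):dx=+7,dy=+9->C; (1,3):dx=+1,dy=+5->C; (1,4):dx=+5,dy=+8->C; (1,5):dx=-4,dy=-5->C
  (1,6):dx=-2,dy=+3->D; (1,7):dx=-1,dy=+1->D; (1,8):dx=-3,dy=-2->C; (1,9):dx=+8,dy=+11->C
  (2,3):dx=-6,dy=-4->C; (2,4):dx=-2,dy=-1->C; (2,5):dx=-11,dy=-14->C; (2,6):dx=-9,dy=-6->C
  (2,7):dx=-8,dy=-8->C; (2,8):dx=-10,dy=-11->C; (2,9):dx=+1,dy=+2->C; (3,4):dx=+4,dy=+3->C
  (3,5):dx=-5,dy=-10->C; (3,6):dx=-3,dy=-2->C; (3,7):dx=-2,dy=-4->C; (3,8):dx=-4,dy=-7->C
  (3,9):dx=+7,dy=+6->C; (4,5):dx=-9,dy=-13->C; (4,6):dx=-7,dy=-5->C; (4,7):dx=-6,dy=-7->C
  (4,8):dx=-8,dy=-10->C; (4,9):dx=+3,dy=+3->C; (5,6):dx=+2,dy=+8->C; (5,7):dx=+3,dy=+6->C
  (5,8):dx=+1,dy=+3->C; (5,9):dx=+12,dy=+16->C; (6,7):dx=+1,dy=-2->D; (6,8):dx=-1,dy=-5->C
  (6,9):dx=+10,dy=+8->C; (7,8):dx=-2,dy=-3->C; (7,9):dx=+9,dy=+10->C; (8,9):dx=+11,dy=+13->C
Step 2: C = 33, D = 3, total pairs = 36.
Step 3: tau = (C - D)/(n(n-1)/2) = (33 - 3)/36 = 0.833333.
Step 4: Exact two-sided p-value (enumerate n! = 362880 permutations of y under H0): p = 0.000854.
Step 5: alpha = 0.05. reject H0.

tau_b = 0.8333 (C=33, D=3), p = 0.000854, reject H0.


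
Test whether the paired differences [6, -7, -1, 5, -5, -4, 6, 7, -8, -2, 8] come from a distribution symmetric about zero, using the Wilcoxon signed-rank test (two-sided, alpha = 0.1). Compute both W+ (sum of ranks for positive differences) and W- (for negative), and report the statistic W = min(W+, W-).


Step 1: Drop any zero differences (none here) and take |d_i|.
|d| = [6, 7, 1, 5, 5, 4, 6, 7, 8, 2, 8]
Step 2: Midrank |d_i| (ties get averaged ranks).
ranks: |6|->6.5, |7|->8.5, |1|->1, |5|->4.5, |5|->4.5, |4|->3, |6|->6.5, |7|->8.5, |8|->10.5, |2|->2, |8|->10.5
Step 3: Attach original signs; sum ranks with positive sign and with negative sign.
W+ = 6.5 + 4.5 + 6.5 + 8.5 + 10.5 = 36.5
W- = 8.5 + 1 + 4.5 + 3 + 10.5 + 2 = 29.5
(Check: W+ + W- = 66 should equal n(n+1)/2 = 66.)
Step 4: Test statistic W = min(W+, W-) = 29.5.
Step 5: Ties in |d|, so use the tie-corrected normal approximation.
        E[W] = n(n+1)/4 = 11*12/4 = 33.
        Tie groups: |d|=5 (t=2), |d|=6 (t=2), |d|=7 (t=2), |d|=8 (t=2); sum(t^3 - t) = 24.
        Var[W] = n(n+1)(2n+1)/24 - sum(t^3-t)/48 = 3036/24 - 24/48 = 126.
        z = (W - E[W]) / sqrt(Var[W]) = (29.5 - 33) / 11.2250 = -0.3118.
        Two-sided p = 2*Phi(z) = 0.755189.
Step 6: alpha = 0.1. fail to reject H0.

W+ = 36.5, W- = 29.5, W = min = 29.5, p = 0.755189, fail to reject H0.


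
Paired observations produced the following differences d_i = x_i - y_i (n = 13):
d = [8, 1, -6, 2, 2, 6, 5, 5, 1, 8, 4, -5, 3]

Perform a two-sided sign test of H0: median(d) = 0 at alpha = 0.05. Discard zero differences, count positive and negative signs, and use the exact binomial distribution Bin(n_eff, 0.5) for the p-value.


Step 1: Discard zero differences. Original n = 13; n_eff = number of nonzero differences = 13.
Nonzero differences (with sign): +8, +1, -6, +2, +2, +6, +5, +5, +1, +8, +4, -5, +3
Step 2: Count signs: positive = 11, negative = 2.
Step 3: Under H0: P(positive) = 0.5, so the number of positives S ~ Bin(13, 0.5).
Step 4: Two-sided exact p-value = sum of Bin(13,0.5) probabilities at or below the observed probability = 0.022461.
Step 5: alpha = 0.05. reject H0.

n_eff = 13, pos = 11, neg = 2, p = 0.022461, reject H0.


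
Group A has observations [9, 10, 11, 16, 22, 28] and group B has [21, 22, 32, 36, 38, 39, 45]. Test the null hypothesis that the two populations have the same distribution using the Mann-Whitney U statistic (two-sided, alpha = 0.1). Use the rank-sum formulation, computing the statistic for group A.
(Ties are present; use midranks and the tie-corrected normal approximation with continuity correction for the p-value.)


Step 1: Combine and sort all 13 observations; assign midranks.
sorted (value, group): (9,X), (10,X), (11,X), (16,X), (21,Y), (22,X), (22,Y), (28,X), (32,Y), (36,Y), (38,Y), (39,Y), (45,Y)
ranks: 9->1, 10->2, 11->3, 16->4, 21->5, 22->6.5, 22->6.5, 28->8, 32->9, 36->10, 38->11, 39->12, 45->13
Step 2: Rank sum for X: R1 = 1 + 2 + 3 + 4 + 6.5 + 8 = 24.5.
Step 3: U_X = R1 - n1(n1+1)/2 = 24.5 - 6*7/2 = 24.5 - 21 = 3.5.
       U_Y = n1*n2 - U_X = 42 - 3.5 = 38.5.
Step 4: Ties are present, so use the tie-corrected normal approximation (with continuity correction) for the p-value.
Step 5: p-value = 0.015019; compare to alpha = 0.1. reject H0.

U_X = 3.5, p = 0.015019, reject H0 at alpha = 0.1.


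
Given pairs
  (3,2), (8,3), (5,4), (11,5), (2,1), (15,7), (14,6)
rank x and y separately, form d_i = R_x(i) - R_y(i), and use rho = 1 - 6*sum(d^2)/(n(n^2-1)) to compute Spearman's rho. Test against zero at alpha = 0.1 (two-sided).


Step 1: Rank x and y separately (midranks; no ties here).
rank(x): 3->2, 8->4, 5->3, 11->5, 2->1, 15->7, 14->6
rank(y): 2->2, 3->3, 4->4, 5->5, 1->1, 7->7, 6->6
Step 2: d_i = R_x(i) - R_y(i); compute d_i^2.
  (2-2)^2=0, (4-3)^2=1, (3-4)^2=1, (5-5)^2=0, (1-1)^2=0, (7-7)^2=0, (6-6)^2=0
sum(d^2) = 2.
Step 3: rho = 1 - 6*2 / (7*(7^2 - 1)) = 1 - 12/336 = 0.964286.
Step 4: Under H0, t = rho * sqrt((n-2)/(1-rho^2)) = 8.1408 ~ t(5).
Step 5: Two-sided p-value from the t-distribution with 5 df = 0.000454.
Step 6: alpha = 0.1. reject H0.

rho = 0.9643, p = 0.000454, reject H0 at alpha = 0.1.
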